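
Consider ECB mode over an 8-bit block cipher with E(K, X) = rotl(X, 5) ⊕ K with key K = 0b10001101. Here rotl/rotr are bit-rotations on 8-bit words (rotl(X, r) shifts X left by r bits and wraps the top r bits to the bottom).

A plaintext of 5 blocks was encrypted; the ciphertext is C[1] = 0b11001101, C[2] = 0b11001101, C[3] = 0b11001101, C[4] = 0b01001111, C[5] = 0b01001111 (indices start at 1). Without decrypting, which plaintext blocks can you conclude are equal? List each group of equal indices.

ECB encrypts each block independently with the same key, so equal ciphertext blocks imply equal plaintext blocks.
C[1] = C[2] = C[3] = 0b11001101, so P[1] = P[2] = P[3].
C[4] = C[5] = 0b01001111, so P[4] = P[5].

P[1] = P[2] = P[3]; P[4] = P[5]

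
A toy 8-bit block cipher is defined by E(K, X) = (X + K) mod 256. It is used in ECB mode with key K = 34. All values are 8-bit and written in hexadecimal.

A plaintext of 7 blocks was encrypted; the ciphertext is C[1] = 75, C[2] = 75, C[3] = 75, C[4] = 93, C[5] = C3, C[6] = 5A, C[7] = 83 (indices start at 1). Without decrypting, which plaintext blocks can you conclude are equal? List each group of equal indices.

P[1] = P[2] = P[3]

ECB encrypts each block independently with the same key, so equal ciphertext blocks imply equal plaintext blocks.
C[1] = C[2] = C[3] = 75, so P[1] = P[2] = P[3].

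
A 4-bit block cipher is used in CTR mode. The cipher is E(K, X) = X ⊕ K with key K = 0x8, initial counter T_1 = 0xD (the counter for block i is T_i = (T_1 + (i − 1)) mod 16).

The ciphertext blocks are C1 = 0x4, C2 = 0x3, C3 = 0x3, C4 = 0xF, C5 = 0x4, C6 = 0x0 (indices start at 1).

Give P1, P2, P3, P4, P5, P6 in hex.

CTR decryption: S_i = E(K, T_i) where T_i is the counter for block i; P_i = C_i ⊕ S_i.
P1: T = 0xD, S = E(K, T) = 0x5; 0x4 ⊕ 0x5 = 0x1.
P2: T = 0xE, S = E(K, T) = 0x6; 0x3 ⊕ 0x6 = 0x5.
P3: T = 0xF, S = E(K, T) = 0x7; 0x3 ⊕ 0x7 = 0x4.
P4: T = 0x0, S = E(K, T) = 0x8; 0xF ⊕ 0x8 = 0x7.
P5: T = 0x1, S = E(K, T) = 0x9; 0x4 ⊕ 0x9 = 0xD.
P6: T = 0x2, S = E(K, T) = 0xA; 0x0 ⊕ 0xA = 0xA.

P1 = 0x1, P2 = 0x5, P3 = 0x4, P4 = 0x7, P5 = 0xD, P6 = 0xA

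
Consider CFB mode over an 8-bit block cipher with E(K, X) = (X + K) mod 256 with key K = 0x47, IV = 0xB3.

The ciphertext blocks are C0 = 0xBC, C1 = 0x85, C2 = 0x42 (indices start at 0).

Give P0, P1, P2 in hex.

P0 = 0x46, P1 = 0x86, P2 = 0x8E

CFB decryption: P_i = C_i ⊕ E(K, C_{i−1}), with C_{−1} = IV.
P0: E(K, 0xB3) = 0xFA; 0xBC ⊕ 0xFA = 0x46.
P1: E(K, 0xBC) = 0x03; 0x85 ⊕ 0x03 = 0x86.
P2: E(K, 0x85) = 0xCC; 0x42 ⊕ 0xCC = 0x8E.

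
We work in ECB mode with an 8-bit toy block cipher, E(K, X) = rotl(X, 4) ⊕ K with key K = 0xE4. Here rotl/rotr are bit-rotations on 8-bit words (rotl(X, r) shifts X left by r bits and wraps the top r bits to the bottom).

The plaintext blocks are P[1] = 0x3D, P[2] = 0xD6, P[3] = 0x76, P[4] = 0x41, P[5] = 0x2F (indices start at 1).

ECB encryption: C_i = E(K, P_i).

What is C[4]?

C[4]: E(K, 0x41) = 0xF0.

C[4] = 0xF0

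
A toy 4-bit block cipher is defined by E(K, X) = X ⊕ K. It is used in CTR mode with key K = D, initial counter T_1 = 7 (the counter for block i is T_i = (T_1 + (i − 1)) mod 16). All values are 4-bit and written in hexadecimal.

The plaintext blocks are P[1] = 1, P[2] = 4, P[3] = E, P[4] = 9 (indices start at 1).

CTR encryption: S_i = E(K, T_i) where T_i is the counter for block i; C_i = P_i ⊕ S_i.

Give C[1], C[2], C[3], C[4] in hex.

C[1]: T = 7, S = E(K, T) = A; 1 ⊕ A = B.
C[2]: T = 8, S = E(K, T) = 5; 4 ⊕ 5 = 1.
C[3]: T = 9, S = E(K, T) = 4; E ⊕ 4 = A.
C[4]: T = A, S = E(K, T) = 7; 9 ⊕ 7 = E.

C[1] = B, C[2] = 1, C[3] = A, C[4] = E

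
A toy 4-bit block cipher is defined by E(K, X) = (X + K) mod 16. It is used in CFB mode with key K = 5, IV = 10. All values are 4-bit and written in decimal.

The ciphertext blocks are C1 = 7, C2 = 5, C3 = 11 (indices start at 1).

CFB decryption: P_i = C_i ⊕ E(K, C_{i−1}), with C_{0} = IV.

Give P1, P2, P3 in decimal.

P1 = 8, P2 = 9, P3 = 1

P1: E(K, 10) = 15; 7 ⊕ 15 = 8.
P2: E(K, 7) = 12; 5 ⊕ 12 = 9.
P3: E(K, 5) = 10; 11 ⊕ 10 = 1.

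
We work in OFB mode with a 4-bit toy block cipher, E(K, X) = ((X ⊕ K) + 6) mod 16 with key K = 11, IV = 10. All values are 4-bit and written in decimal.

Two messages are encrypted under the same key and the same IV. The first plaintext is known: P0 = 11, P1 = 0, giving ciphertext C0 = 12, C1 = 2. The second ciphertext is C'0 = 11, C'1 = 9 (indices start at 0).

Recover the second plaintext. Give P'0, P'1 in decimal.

P'0 = 12, P'1 = 11

In OFB with a reused IV, both messages share the same keystream S_i, so C_i ⊕ C'_i = P_i ⊕ P'_i and thus P'_i = P_i ⊕ C_i ⊕ C'_i.
P'0: 11 ⊕ 12 ⊕ 11 = 12.
P'1: 0 ⊕ 2 ⊕ 9 = 11.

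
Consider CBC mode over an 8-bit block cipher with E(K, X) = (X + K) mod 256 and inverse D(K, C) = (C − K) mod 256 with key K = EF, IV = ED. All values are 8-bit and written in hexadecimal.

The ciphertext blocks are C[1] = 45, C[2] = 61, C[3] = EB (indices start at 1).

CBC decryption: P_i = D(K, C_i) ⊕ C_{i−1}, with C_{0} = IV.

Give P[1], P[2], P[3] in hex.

P[1] = BB, P[2] = 37, P[3] = 9D

P[1]: D(K, 45) = 56; 56 ⊕ ED = BB.
P[2]: D(K, 61) = 72; 72 ⊕ 45 = 37.
P[3]: D(K, EB) = FC; FC ⊕ 61 = 9D.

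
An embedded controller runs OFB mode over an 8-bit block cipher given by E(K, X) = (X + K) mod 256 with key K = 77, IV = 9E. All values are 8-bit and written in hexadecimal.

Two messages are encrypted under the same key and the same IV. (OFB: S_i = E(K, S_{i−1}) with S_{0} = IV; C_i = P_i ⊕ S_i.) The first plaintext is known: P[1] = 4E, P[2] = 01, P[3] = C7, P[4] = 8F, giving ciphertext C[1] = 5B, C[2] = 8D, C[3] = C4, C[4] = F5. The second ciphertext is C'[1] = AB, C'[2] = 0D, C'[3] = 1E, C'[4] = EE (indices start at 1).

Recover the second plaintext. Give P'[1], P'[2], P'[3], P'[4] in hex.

P'[1] = BE, P'[2] = 81, P'[3] = 1D, P'[4] = 94

In OFB with a reused IV, both messages share the same keystream S_i, so C_i ⊕ C'_i = P_i ⊕ P'_i and thus P'_i = P_i ⊕ C_i ⊕ C'_i.
P'[1]: 4E ⊕ 5B ⊕ AB = BE.
P'[2]: 01 ⊕ 8D ⊕ 0D = 81.
P'[3]: C7 ⊕ C4 ⊕ 1E = 1D.
P'[4]: 8F ⊕ F5 ⊕ EE = 94.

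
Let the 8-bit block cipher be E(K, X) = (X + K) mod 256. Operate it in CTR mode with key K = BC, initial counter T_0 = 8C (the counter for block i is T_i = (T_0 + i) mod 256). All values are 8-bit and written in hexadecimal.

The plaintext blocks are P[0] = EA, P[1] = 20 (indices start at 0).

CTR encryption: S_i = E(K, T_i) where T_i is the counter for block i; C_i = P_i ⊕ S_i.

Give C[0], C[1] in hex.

C[0]: T = 8C, S = E(K, T) = 48; EA ⊕ 48 = A2.
C[1]: T = 8D, S = E(K, T) = 49; 20 ⊕ 49 = 69.

C[0] = A2, C[1] = 69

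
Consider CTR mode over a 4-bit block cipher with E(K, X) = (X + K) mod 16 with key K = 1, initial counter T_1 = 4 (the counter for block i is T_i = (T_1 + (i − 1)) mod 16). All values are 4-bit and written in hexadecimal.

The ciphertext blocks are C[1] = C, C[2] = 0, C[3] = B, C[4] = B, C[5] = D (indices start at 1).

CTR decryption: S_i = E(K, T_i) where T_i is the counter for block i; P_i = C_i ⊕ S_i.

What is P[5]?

P[5]: T = 8, S = E(K, T) = 9; D ⊕ 9 = 4.

P[5] = 4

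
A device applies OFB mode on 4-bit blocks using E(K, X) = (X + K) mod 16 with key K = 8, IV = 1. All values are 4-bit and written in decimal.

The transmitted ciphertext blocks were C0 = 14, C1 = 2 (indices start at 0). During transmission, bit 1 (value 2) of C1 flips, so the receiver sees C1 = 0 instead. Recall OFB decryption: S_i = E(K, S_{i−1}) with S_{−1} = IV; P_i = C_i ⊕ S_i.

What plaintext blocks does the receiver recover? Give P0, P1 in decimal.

P0 = 7, P1 = 1

Only C1 changed, to 0. In OFB, a change in C_i flips the same bit in P_i only; the keystream is unaffected. Decrypting the received ciphertext:
P0: S = E(K, 1) = 9; 14 ⊕ 9 = 7.
P1: S = E(K, 9) = 1; 0 ⊕ 1 = 1.
Blocks that differ from the original plaintext: P1.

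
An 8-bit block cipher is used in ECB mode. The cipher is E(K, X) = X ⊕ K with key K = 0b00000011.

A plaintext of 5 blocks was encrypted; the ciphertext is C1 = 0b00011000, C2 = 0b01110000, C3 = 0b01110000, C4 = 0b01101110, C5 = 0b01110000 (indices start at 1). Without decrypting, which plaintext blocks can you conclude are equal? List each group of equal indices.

P2 = P3 = P5

ECB encrypts each block independently with the same key, so equal ciphertext blocks imply equal plaintext blocks.
C2 = C3 = C5 = 0b01110000, so P2 = P3 = P5.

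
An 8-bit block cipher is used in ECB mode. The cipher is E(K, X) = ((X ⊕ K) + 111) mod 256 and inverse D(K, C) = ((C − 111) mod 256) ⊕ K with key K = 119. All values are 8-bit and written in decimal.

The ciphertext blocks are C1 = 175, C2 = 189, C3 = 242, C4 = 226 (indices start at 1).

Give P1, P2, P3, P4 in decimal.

P1 = 55, P2 = 57, P3 = 244, P4 = 4

ECB decryption: P_i = D(K, C_i).
P1: D(K, 175) = 55.
P2: D(K, 189) = 57.
P3: D(K, 242) = 244.
P4: D(K, 226) = 4.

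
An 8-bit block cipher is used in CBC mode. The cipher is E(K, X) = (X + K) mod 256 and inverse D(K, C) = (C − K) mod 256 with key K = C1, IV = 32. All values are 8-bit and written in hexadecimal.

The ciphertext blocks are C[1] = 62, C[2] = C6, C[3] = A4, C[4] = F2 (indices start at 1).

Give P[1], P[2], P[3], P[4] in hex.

CBC decryption: P_i = D(K, C_i) ⊕ C_{i−1}, with C_{0} = IV.
P[1]: D(K, 62) = A1; A1 ⊕ 32 = 93.
P[2]: D(K, C6) = 05; 05 ⊕ 62 = 67.
P[3]: D(K, A4) = E3; E3 ⊕ C6 = 25.
P[4]: D(K, F2) = 31; 31 ⊕ A4 = 95.

P[1] = 93, P[2] = 67, P[3] = 25, P[4] = 95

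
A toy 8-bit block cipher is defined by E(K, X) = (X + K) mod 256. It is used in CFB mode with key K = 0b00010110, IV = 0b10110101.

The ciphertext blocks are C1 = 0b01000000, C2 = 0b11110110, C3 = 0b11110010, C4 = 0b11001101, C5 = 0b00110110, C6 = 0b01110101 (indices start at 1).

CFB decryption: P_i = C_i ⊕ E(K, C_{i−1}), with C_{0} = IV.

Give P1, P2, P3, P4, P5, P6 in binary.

P1 = 0b10001011, P2 = 0b10100000, P3 = 0b11111110, P4 = 0b11000101, P5 = 0b11010101, P6 = 0b00111001

P1: E(K, 0b10110101) = 0b11001011; 0b01000000 ⊕ 0b11001011 = 0b10001011.
P2: E(K, 0b01000000) = 0b01010110; 0b11110110 ⊕ 0b01010110 = 0b10100000.
P3: E(K, 0b11110110) = 0b00001100; 0b11110010 ⊕ 0b00001100 = 0b11111110.
P4: E(K, 0b11110010) = 0b00001000; 0b11001101 ⊕ 0b00001000 = 0b11000101.
P5: E(K, 0b11001101) = 0b11100011; 0b00110110 ⊕ 0b11100011 = 0b11010101.
P6: E(K, 0b00110110) = 0b01001100; 0b01110101 ⊕ 0b01001100 = 0b00111001.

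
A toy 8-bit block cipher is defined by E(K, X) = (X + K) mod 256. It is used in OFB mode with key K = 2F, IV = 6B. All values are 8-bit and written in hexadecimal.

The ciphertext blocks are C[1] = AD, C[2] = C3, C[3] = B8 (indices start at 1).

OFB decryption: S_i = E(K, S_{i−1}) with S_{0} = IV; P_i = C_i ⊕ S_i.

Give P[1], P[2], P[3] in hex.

P[1]: S = E(K, 6B) = 9A; AD ⊕ 9A = 37.
P[2]: S = E(K, 9A) = C9; C3 ⊕ C9 = 0A.
P[3]: S = E(K, C9) = F8; B8 ⊕ F8 = 40.

P[1] = 37, P[2] = 0A, P[3] = 40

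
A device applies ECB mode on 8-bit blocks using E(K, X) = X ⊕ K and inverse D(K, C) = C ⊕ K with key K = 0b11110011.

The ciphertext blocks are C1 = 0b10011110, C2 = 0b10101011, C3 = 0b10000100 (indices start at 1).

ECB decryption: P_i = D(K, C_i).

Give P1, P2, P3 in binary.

P1: D(K, 0b10011110) = 0b01101101.
P2: D(K, 0b10101011) = 0b01011000.
P3: D(K, 0b10000100) = 0b01110111.

P1 = 0b01101101, P2 = 0b01011000, P3 = 0b01110111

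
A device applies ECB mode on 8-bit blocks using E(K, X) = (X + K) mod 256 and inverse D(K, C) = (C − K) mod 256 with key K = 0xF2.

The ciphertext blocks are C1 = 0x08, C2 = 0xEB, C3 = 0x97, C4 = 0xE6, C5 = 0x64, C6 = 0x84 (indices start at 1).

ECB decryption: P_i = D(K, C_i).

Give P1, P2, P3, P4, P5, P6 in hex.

P1 = 0x16, P2 = 0xF9, P3 = 0xA5, P4 = 0xF4, P5 = 0x72, P6 = 0x92

P1: D(K, 0x08) = 0x16.
P2: D(K, 0xEB) = 0xF9.
P3: D(K, 0x97) = 0xA5.
P4: D(K, 0xE6) = 0xF4.
P5: D(K, 0x64) = 0x72.
P6: D(K, 0x84) = 0x92.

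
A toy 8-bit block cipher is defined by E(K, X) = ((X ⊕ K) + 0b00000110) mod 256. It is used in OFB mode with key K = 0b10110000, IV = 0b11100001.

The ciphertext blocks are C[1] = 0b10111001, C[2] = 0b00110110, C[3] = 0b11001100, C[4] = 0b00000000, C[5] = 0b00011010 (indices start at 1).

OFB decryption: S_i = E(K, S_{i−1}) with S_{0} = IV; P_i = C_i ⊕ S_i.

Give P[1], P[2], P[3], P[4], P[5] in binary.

P[1]: S = E(K, 0b11100001) = 0b01010111; 0b10111001 ⊕ 0b01010111 = 0b11101110.
P[2]: S = E(K, 0b01010111) = 0b11101101; 0b00110110 ⊕ 0b11101101 = 0b11011011.
P[3]: S = E(K, 0b11101101) = 0b01100011; 0b11001100 ⊕ 0b01100011 = 0b10101111.
P[4]: S = E(K, 0b01100011) = 0b11011001; 0b00000000 ⊕ 0b11011001 = 0b11011001.
P[5]: S = E(K, 0b11011001) = 0b01101111; 0b00011010 ⊕ 0b01101111 = 0b01110101.

P[1] = 0b11101110, P[2] = 0b11011011, P[3] = 0b10101111, P[4] = 0b11011001, P[5] = 0b01110101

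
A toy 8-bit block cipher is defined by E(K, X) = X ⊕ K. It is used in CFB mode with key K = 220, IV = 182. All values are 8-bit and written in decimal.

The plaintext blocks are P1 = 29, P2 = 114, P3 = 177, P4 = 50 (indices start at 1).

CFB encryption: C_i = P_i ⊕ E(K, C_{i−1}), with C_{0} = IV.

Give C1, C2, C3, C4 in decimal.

C1: E(K, 182) = 106; 29 ⊕ 106 = 119.
C2: E(K, 119) = 171; 114 ⊕ 171 = 217.
C3: E(K, 217) = 5; 177 ⊕ 5 = 180.
C4: E(K, 180) = 104; 50 ⊕ 104 = 90.

C1 = 119, C2 = 217, C3 = 180, C4 = 90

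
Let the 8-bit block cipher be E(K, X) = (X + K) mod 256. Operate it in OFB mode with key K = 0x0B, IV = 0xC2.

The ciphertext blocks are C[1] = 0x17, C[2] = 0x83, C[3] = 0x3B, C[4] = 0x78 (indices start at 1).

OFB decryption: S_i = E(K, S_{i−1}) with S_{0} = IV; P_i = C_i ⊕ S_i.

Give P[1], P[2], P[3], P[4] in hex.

P[1] = 0xDA, P[2] = 0x5B, P[3] = 0xD8, P[4] = 0x96

P[1]: S = E(K, 0xC2) = 0xCD; 0x17 ⊕ 0xCD = 0xDA.
P[2]: S = E(K, 0xCD) = 0xD8; 0x83 ⊕ 0xD8 = 0x5B.
P[3]: S = E(K, 0xD8) = 0xE3; 0x3B ⊕ 0xE3 = 0xD8.
P[4]: S = E(K, 0xE3) = 0xEE; 0x78 ⊕ 0xEE = 0x96.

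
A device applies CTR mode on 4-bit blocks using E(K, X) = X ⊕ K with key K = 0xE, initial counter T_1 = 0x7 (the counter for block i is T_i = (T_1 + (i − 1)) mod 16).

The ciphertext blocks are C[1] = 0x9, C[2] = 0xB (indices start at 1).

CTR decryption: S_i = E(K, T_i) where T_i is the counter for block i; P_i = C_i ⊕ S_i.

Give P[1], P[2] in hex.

P[1]: T = 0x7, S = E(K, T) = 0x9; 0x9 ⊕ 0x9 = 0x0.
P[2]: T = 0x8, S = E(K, T) = 0x6; 0xB ⊕ 0x6 = 0xD.

P[1] = 0x0, P[2] = 0xD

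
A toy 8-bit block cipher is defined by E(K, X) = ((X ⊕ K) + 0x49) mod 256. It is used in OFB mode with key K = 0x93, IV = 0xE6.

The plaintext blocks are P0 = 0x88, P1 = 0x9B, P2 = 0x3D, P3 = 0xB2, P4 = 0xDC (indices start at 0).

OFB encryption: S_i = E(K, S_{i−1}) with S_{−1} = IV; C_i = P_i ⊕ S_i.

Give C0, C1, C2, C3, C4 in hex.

C0: S = E(K, 0xE6) = 0xBE; 0x88 ⊕ 0xBE = 0x36.
C1: S = E(K, 0xBE) = 0x76; 0x9B ⊕ 0x76 = 0xED.
C2: S = E(K, 0x76) = 0x2E; 0x3D ⊕ 0x2E = 0x13.
C3: S = E(K, 0x2E) = 0x06; 0xB2 ⊕ 0x06 = 0xB4.
C4: S = E(K, 0x06) = 0xDE; 0xDC ⊕ 0xDE = 0x02.

C0 = 0x36, C1 = 0xED, C2 = 0x13, C3 = 0xB4, C4 = 0x02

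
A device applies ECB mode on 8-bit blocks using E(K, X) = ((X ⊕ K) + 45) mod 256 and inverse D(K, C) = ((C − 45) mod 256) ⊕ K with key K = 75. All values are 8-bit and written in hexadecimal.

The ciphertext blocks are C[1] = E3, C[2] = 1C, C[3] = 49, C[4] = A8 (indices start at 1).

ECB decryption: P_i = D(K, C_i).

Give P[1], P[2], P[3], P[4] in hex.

P[1]: D(K, E3) = EB.
P[2]: D(K, 1C) = A2.
P[3]: D(K, 49) = 71.
P[4]: D(K, A8) = 16.

P[1] = EB, P[2] = A2, P[3] = 71, P[4] = 16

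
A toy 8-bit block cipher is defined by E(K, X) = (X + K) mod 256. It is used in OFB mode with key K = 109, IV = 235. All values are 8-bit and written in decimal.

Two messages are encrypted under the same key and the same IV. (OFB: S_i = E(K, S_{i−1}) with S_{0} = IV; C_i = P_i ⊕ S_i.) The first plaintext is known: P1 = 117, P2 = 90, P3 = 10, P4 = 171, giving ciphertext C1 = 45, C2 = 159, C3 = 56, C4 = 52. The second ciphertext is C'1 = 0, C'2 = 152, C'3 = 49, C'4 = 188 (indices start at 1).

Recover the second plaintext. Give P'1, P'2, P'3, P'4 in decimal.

In OFB with a reused IV, both messages share the same keystream S_i, so C_i ⊕ C'_i = P_i ⊕ P'_i and thus P'_i = P_i ⊕ C_i ⊕ C'_i.
P'1: 117 ⊕ 45 ⊕ 0 = 88.
P'2: 90 ⊕ 159 ⊕ 152 = 93.
P'3: 10 ⊕ 56 ⊕ 49 = 3.
P'4: 171 ⊕ 52 ⊕ 188 = 35.

P'1 = 88, P'2 = 93, P'3 = 3, P'4 = 35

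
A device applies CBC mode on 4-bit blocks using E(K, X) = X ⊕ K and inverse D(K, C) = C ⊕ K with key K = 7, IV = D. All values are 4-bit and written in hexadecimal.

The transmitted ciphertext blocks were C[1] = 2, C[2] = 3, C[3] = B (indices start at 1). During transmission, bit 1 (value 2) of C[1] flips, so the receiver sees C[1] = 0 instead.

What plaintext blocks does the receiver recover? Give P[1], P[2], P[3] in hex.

CBC decryption: P_i = D(K, C_i) ⊕ C_{i−1}, with C_{0} = IV.
Only C[1] changed, to 0. In CBC, a change in C_i garbles P_i and flips the same bit in P_{i+1}. Decrypting the received ciphertext:
P[1]: D(K, 0) = 7; 7 ⊕ D = A.
P[2]: D(K, 3) = 4; 4 ⊕ 0 = 4.
P[3]: D(K, B) = C; C ⊕ 3 = F.
Blocks that differ from the original plaintext: P[1], P[2].

P[1] = A, P[2] = 4, P[3] = F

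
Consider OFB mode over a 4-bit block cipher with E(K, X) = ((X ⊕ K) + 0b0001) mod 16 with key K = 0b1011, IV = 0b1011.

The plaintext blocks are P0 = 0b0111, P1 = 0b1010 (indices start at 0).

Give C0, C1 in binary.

OFB encryption: S_i = E(K, S_{i−1}) with S_{−1} = IV; C_i = P_i ⊕ S_i.
C0: S = E(K, 0b1011) = 0b0001; 0b0111 ⊕ 0b0001 = 0b0110.
C1: S = E(K, 0b0001) = 0b1011; 0b1010 ⊕ 0b1011 = 0b0001.

C0 = 0b0110, C1 = 0b0001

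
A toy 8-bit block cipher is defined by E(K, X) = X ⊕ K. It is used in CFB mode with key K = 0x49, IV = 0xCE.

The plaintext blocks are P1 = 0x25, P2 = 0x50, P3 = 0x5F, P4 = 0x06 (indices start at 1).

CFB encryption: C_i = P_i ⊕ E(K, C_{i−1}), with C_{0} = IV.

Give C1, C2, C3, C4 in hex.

C1: E(K, 0xCE) = 0x87; 0x25 ⊕ 0x87 = 0xA2.
C2: E(K, 0xA2) = 0xEB; 0x50 ⊕ 0xEB = 0xBB.
C3: E(K, 0xBB) = 0xF2; 0x5F ⊕ 0xF2 = 0xAD.
C4: E(K, 0xAD) = 0xE4; 0x06 ⊕ 0xE4 = 0xE2.

C1 = 0xA2, C2 = 0xBB, C3 = 0xAD, C4 = 0xE2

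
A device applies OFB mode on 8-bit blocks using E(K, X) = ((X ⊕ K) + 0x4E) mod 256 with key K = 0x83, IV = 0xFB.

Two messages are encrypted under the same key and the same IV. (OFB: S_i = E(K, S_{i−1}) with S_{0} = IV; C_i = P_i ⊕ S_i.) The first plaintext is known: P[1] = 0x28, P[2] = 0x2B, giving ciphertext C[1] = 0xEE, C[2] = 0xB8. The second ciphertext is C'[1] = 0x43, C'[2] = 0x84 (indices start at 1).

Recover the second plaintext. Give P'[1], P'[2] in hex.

P'[1] = 0x85, P'[2] = 0x17

In OFB with a reused IV, both messages share the same keystream S_i, so C_i ⊕ C'_i = P_i ⊕ P'_i and thus P'_i = P_i ⊕ C_i ⊕ C'_i.
P'[1]: 0x28 ⊕ 0xEE ⊕ 0x43 = 0x85.
P'[2]: 0x2B ⊕ 0xB8 ⊕ 0x84 = 0x17.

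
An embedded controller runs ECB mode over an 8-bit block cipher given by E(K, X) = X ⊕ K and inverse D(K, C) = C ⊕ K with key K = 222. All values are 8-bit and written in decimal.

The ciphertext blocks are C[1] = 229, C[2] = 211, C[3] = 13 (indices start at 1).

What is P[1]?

ECB decryption: P_i = D(K, C_i).
P[1]: D(K, 229) = 59.

P[1] = 59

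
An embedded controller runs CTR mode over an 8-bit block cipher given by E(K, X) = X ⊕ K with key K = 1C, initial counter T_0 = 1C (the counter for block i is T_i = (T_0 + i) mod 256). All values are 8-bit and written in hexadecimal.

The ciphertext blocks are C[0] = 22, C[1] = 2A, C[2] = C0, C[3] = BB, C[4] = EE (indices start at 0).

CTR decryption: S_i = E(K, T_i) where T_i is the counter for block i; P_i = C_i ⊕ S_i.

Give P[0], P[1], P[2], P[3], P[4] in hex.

P[0]: T = 1C, S = E(K, T) = 00; 22 ⊕ 00 = 22.
P[1]: T = 1D, S = E(K, T) = 01; 2A ⊕ 01 = 2B.
P[2]: T = 1E, S = E(K, T) = 02; C0 ⊕ 02 = C2.
P[3]: T = 1F, S = E(K, T) = 03; BB ⊕ 03 = B8.
P[4]: T = 20, S = E(K, T) = 3C; EE ⊕ 3C = D2.

P[0] = 22, P[1] = 2B, P[2] = C2, P[3] = B8, P[4] = D2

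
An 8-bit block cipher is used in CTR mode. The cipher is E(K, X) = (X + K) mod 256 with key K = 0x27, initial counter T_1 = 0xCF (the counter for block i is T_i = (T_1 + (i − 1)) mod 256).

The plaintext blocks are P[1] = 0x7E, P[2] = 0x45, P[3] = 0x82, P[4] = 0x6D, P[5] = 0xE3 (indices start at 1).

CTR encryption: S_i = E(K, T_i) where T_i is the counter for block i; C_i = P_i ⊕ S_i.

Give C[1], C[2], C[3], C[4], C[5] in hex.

C[1] = 0x88, C[2] = 0xB2, C[3] = 0x7A, C[4] = 0x94, C[5] = 0x19

C[1]: T = 0xCF, S = E(K, T) = 0xF6; 0x7E ⊕ 0xF6 = 0x88.
C[2]: T = 0xD0, S = E(K, T) = 0xF7; 0x45 ⊕ 0xF7 = 0xB2.
C[3]: T = 0xD1, S = E(K, T) = 0xF8; 0x82 ⊕ 0xF8 = 0x7A.
C[4]: T = 0xD2, S = E(K, T) = 0xF9; 0x6D ⊕ 0xF9 = 0x94.
C[5]: T = 0xD3, S = E(K, T) = 0xFA; 0xE3 ⊕ 0xFA = 0x19.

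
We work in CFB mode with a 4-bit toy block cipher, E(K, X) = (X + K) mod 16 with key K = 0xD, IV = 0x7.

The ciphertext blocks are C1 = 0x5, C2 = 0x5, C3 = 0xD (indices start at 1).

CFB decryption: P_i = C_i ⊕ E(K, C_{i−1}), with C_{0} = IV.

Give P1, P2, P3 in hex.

P1: E(K, 0x7) = 0x4; 0x5 ⊕ 0x4 = 0x1.
P2: E(K, 0x5) = 0x2; 0x5 ⊕ 0x2 = 0x7.
P3: E(K, 0x5) = 0x2; 0xD ⊕ 0x2 = 0xF.

P1 = 0x1, P2 = 0x7, P3 = 0xF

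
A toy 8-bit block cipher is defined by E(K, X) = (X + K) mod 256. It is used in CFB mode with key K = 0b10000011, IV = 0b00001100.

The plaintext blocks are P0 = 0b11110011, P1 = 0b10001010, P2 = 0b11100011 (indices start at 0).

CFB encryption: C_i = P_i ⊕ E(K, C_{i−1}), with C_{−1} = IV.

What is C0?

C0: E(K, 0b00001100) = 0b10001111; 0b11110011 ⊕ 0b10001111 = 0b01111100.

C0 = 0b01111100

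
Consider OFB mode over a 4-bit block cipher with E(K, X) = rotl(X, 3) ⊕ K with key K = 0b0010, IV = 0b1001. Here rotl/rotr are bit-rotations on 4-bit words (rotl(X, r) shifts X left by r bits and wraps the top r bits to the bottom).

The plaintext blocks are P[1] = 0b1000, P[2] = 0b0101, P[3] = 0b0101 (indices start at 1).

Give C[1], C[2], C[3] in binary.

OFB encryption: S_i = E(K, S_{i−1}) with S_{0} = IV; C_i = P_i ⊕ S_i.
C[1]: S = E(K, 0b1001) = 0b1110; 0b1000 ⊕ 0b1110 = 0b0110.
C[2]: S = E(K, 0b1110) = 0b0101; 0b0101 ⊕ 0b0101 = 0b0000.
C[3]: S = E(K, 0b0101) = 0b1000; 0b0101 ⊕ 0b1000 = 0b1101.

C[1] = 0b0110, C[2] = 0b0000, C[3] = 0b1101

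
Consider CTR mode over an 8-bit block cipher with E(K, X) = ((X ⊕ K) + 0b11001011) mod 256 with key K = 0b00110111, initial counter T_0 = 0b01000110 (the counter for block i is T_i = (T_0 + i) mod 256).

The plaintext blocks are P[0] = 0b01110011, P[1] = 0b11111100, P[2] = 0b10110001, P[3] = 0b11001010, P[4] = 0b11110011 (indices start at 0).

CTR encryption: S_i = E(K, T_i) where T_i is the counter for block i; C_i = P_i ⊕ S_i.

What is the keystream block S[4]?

C[0]: T = 0b01000110, S = E(K, T) = 0b00111100; 0b01110011 ⊕ 0b00111100 = 0b01001111.
C[1]: T = 0b01000111, S = E(K, T) = 0b00111011; 0b11111100 ⊕ 0b00111011 = 0b11000111.
C[2]: T = 0b01001000, S = E(K, T) = 0b01001010; 0b10110001 ⊕ 0b01001010 = 0b11111011.
C[3]: T = 0b01001001, S = E(K, T) = 0b01001001; 0b11001010 ⊕ 0b01001001 = 0b10000011.
C[4]: T = 0b01001010, S = E(K, T) = 0b01001000; 0b11110011 ⊕ 0b01001000 = 0b10111011.
So S[4] = 0b01001000.

0b01001000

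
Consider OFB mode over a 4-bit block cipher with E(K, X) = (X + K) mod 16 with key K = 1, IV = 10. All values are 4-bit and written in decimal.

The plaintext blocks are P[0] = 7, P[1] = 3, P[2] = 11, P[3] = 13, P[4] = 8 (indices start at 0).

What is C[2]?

OFB encryption: S_i = E(K, S_{i−1}) with S_{−1} = IV; C_i = P_i ⊕ S_i.
C[0]: S = E(K, 10) = 11; 7 ⊕ 11 = 12.
C[1]: S = E(K, 11) = 12; 3 ⊕ 12 = 15.
C[2]: S = E(K, 12) = 13; 11 ⊕ 13 = 6.

C[2] = 6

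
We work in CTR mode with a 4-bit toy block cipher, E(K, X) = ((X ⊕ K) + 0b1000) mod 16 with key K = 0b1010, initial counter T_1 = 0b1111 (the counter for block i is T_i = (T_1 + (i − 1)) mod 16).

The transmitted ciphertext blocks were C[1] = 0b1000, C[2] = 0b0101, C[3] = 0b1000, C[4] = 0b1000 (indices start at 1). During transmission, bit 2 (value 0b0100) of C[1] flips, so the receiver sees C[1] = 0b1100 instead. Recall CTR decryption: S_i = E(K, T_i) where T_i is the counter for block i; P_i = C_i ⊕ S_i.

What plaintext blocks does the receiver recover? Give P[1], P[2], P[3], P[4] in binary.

Only C[1] changed, to 0b1100. In CTR, a change in C_i flips the same bit in P_i only; the keystream is unaffected. Decrypting the received ciphertext:
P[1]: T = 0b1111, S = E(K, T) = 0b1101; 0b1100 ⊕ 0b1101 = 0b0001.
P[2]: T = 0b0000, S = E(K, T) = 0b0010; 0b0101 ⊕ 0b0010 = 0b0111.
P[3]: T = 0b0001, S = E(K, T) = 0b0011; 0b1000 ⊕ 0b0011 = 0b1011.
P[4]: T = 0b0010, S = E(K, T) = 0b0000; 0b1000 ⊕ 0b0000 = 0b1000.
Blocks that differ from the original plaintext: P[1].

P[1] = 0b0001, P[2] = 0b0111, P[3] = 0b1011, P[4] = 0b1000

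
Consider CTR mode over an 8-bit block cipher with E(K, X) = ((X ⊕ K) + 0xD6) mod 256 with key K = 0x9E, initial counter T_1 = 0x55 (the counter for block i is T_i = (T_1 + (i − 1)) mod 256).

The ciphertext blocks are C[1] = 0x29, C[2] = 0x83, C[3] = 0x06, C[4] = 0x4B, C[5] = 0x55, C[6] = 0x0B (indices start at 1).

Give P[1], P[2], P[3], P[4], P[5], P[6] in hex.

CTR decryption: S_i = E(K, T_i) where T_i is the counter for block i; P_i = C_i ⊕ S_i.
P[1]: T = 0x55, S = E(K, T) = 0xA1; 0x29 ⊕ 0xA1 = 0x88.
P[2]: T = 0x56, S = E(K, T) = 0x9E; 0x83 ⊕ 0x9E = 0x1D.
P[3]: T = 0x57, S = E(K, T) = 0x9F; 0x06 ⊕ 0x9F = 0x99.
P[4]: T = 0x58, S = E(K, T) = 0x9C; 0x4B ⊕ 0x9C = 0xD7.
P[5]: T = 0x59, S = E(K, T) = 0x9D; 0x55 ⊕ 0x9D = 0xC8.
P[6]: T = 0x5A, S = E(K, T) = 0x9A; 0x0B ⊕ 0x9A = 0x91.

P[1] = 0x88, P[2] = 0x1D, P[3] = 0x99, P[4] = 0xD7, P[5] = 0xC8, P[6] = 0x91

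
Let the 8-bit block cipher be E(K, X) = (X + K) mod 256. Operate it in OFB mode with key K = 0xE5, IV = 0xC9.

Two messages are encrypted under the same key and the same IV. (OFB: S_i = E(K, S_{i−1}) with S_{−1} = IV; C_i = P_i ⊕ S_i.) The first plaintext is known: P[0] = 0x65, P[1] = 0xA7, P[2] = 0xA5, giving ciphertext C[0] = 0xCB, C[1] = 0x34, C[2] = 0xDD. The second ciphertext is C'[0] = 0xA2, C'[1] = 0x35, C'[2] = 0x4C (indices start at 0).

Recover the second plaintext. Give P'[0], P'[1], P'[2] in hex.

P'[0] = 0x0C, P'[1] = 0xA6, P'[2] = 0x34

In OFB with a reused IV, both messages share the same keystream S_i, so C_i ⊕ C'_i = P_i ⊕ P'_i and thus P'_i = P_i ⊕ C_i ⊕ C'_i.
P'[0]: 0x65 ⊕ 0xCB ⊕ 0xA2 = 0x0C.
P'[1]: 0xA7 ⊕ 0x34 ⊕ 0x35 = 0xA6.
P'[2]: 0xA5 ⊕ 0xDD ⊕ 0x4C = 0x34.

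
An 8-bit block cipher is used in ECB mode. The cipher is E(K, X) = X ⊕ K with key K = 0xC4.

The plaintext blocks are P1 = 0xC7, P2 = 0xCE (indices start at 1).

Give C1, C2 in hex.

C1 = 0x03, C2 = 0x0A

ECB encryption: C_i = E(K, P_i).
C1: E(K, 0xC7) = 0x03.
C2: E(K, 0xCE) = 0x0A.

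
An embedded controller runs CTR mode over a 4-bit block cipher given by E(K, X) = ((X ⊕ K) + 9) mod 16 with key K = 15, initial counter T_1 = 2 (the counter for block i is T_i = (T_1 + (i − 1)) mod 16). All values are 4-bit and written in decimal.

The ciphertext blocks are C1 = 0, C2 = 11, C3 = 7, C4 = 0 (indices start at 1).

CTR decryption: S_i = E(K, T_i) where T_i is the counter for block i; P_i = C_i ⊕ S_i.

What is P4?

P4 = 3

P4: T = 5, S = E(K, T) = 3; 0 ⊕ 3 = 3.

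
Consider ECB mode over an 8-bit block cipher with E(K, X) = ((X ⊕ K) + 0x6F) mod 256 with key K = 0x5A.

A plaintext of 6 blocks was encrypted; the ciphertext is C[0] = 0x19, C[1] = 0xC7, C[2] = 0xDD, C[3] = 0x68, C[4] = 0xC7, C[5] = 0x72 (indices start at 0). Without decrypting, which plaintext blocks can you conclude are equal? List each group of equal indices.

ECB encrypts each block independently with the same key, so equal ciphertext blocks imply equal plaintext blocks.
C[1] = C[4] = 0xC7, so P[1] = P[4].

P[1] = P[4]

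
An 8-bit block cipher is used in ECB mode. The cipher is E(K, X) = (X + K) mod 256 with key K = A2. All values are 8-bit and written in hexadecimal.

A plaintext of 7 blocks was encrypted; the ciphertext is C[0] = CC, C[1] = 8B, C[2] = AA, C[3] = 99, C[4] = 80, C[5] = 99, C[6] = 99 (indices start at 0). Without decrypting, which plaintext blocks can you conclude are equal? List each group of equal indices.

ECB encrypts each block independently with the same key, so equal ciphertext blocks imply equal plaintext blocks.
C[3] = C[5] = C[6] = 99, so P[3] = P[5] = P[6].

P[3] = P[5] = P[6]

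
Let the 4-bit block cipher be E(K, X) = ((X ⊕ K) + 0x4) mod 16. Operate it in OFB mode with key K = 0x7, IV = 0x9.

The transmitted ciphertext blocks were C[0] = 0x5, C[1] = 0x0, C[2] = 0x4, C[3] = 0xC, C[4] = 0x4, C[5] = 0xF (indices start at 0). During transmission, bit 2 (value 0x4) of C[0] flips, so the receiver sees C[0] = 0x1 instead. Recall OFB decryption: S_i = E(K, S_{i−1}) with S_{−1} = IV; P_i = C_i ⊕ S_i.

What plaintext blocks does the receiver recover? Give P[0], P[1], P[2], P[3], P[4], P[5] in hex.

Only C[0] changed, to 0x1. In OFB, a change in C_i flips the same bit in P_i only; the keystream is unaffected. Decrypting the received ciphertext:
P[0]: S = E(K, 0x9) = 0x2; 0x1 ⊕ 0x2 = 0x3.
P[1]: S = E(K, 0x2) = 0x9; 0x0 ⊕ 0x9 = 0x9.
P[2]: S = E(K, 0x9) = 0x2; 0x4 ⊕ 0x2 = 0x6.
P[3]: S = E(K, 0x2) = 0x9; 0xC ⊕ 0x9 = 0x5.
P[4]: S = E(K, 0x9) = 0x2; 0x4 ⊕ 0x2 = 0x6.
P[5]: S = E(K, 0x2) = 0x9; 0xF ⊕ 0x9 = 0x6.
Blocks that differ from the original plaintext: P[0].

P[0] = 0x3, P[1] = 0x9, P[2] = 0x6, P[3] = 0x5, P[4] = 0x6, P[5] = 0x6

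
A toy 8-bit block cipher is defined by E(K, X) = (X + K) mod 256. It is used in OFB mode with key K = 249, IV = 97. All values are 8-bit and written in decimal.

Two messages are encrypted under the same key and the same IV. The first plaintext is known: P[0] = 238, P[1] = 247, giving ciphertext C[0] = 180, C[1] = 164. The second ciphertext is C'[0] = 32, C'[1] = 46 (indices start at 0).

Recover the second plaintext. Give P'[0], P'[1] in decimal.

P'[0] = 122, P'[1] = 125

In OFB with a reused IV, both messages share the same keystream S_i, so C_i ⊕ C'_i = P_i ⊕ P'_i and thus P'_i = P_i ⊕ C_i ⊕ C'_i.
P'[0]: 238 ⊕ 180 ⊕ 32 = 122.
P'[1]: 247 ⊕ 164 ⊕ 46 = 125.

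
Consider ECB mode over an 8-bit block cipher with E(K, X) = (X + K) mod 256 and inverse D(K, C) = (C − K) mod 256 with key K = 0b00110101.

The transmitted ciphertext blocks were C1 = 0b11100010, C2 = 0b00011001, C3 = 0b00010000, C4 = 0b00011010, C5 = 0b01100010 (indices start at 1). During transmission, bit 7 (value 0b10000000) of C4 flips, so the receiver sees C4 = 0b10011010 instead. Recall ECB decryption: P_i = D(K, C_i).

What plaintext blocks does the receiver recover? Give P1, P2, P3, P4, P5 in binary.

P1 = 0b10101101, P2 = 0b11100100, P3 = 0b11011011, P4 = 0b01100101, P5 = 0b00101101

Only C4 changed, to 0b10011010. In ECB, a change in C_i affects only P_i. Decrypting the received ciphertext:
P1: D(K, 0b11100010) = 0b10101101.
P2: D(K, 0b00011001) = 0b11100100.
P3: D(K, 0b00010000) = 0b11011011.
P4: D(K, 0b10011010) = 0b01100101.
P5: D(K, 0b01100010) = 0b00101101.
Blocks that differ from the original plaintext: P4.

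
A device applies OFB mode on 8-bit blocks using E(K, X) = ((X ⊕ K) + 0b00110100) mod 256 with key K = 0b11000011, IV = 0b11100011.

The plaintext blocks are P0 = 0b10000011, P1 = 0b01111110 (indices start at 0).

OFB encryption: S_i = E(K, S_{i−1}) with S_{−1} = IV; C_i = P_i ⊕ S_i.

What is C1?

C1 = 0b10110101

C0: S = E(K, 0b11100011) = 0b01010100; 0b10000011 ⊕ 0b01010100 = 0b11010111.
C1: S = E(K, 0b01010100) = 0b11001011; 0b01111110 ⊕ 0b11001011 = 0b10110101.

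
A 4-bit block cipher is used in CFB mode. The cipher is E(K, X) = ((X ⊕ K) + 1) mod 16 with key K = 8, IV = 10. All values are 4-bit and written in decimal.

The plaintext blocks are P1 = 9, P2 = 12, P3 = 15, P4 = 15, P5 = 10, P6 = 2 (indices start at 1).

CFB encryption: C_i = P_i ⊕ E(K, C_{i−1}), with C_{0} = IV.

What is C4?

C1: E(K, 10) = 3; 9 ⊕ 3 = 10.
C2: E(K, 10) = 3; 12 ⊕ 3 = 15.
C3: E(K, 15) = 8; 15 ⊕ 8 = 7.
C4: E(K, 7) = 0; 15 ⊕ 0 = 15.

C4 = 15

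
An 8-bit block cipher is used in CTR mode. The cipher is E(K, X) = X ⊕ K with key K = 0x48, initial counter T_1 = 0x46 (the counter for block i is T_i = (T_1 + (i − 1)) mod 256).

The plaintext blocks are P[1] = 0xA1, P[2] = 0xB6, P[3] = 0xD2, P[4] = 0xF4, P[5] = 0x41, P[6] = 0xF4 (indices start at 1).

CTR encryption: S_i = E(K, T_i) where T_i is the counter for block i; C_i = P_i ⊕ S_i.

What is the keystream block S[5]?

C[1]: T = 0x46, S = E(K, T) = 0x0E; 0xA1 ⊕ 0x0E = 0xAF.
C[2]: T = 0x47, S = E(K, T) = 0x0F; 0xB6 ⊕ 0x0F = 0xB9.
C[3]: T = 0x48, S = E(K, T) = 0x00; 0xD2 ⊕ 0x00 = 0xD2.
C[4]: T = 0x49, S = E(K, T) = 0x01; 0xF4 ⊕ 0x01 = 0xF5.
C[5]: T = 0x4A, S = E(K, T) = 0x02; 0x41 ⊕ 0x02 = 0x43.
So S[5] = 0x02.

0x02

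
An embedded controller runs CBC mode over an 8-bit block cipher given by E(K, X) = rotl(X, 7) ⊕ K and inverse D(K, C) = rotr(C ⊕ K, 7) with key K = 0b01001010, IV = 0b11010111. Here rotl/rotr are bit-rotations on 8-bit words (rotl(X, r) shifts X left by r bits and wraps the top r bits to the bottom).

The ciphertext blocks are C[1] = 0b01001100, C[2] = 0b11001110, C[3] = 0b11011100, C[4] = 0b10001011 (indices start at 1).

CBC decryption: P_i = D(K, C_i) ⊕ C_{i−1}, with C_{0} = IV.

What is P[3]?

P[3]: D(K, 0b11011100) = 0b00101101; 0b00101101 ⊕ 0b11001110 = 0b11100011.

P[3] = 0b11100011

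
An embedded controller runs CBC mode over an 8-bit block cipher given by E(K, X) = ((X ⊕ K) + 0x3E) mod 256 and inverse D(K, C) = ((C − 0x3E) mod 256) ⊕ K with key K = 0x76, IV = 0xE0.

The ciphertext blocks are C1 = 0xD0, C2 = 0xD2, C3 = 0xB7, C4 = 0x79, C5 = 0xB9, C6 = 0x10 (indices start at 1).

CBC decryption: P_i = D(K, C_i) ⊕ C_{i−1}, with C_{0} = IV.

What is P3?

P3 = 0xDD

P3: D(K, 0xB7) = 0x0F; 0x0F ⊕ 0xD2 = 0xDD.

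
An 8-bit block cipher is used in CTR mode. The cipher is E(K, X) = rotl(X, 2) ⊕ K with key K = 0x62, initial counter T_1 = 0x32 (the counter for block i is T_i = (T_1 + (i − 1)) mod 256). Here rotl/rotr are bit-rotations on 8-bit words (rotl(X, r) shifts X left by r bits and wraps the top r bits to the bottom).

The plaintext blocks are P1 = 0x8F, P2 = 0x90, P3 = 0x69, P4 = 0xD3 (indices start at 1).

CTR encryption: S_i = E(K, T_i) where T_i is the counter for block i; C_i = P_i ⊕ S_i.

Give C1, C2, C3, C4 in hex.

C1 = 0x25, C2 = 0x3E, C3 = 0xDB, C4 = 0x65

C1: T = 0x32, S = E(K, T) = 0xAA; 0x8F ⊕ 0xAA = 0x25.
C2: T = 0x33, S = E(K, T) = 0xAE; 0x90 ⊕ 0xAE = 0x3E.
C3: T = 0x34, S = E(K, T) = 0xB2; 0x69 ⊕ 0xB2 = 0xDB.
C4: T = 0x35, S = E(K, T) = 0xB6; 0xD3 ⊕ 0xB6 = 0x65.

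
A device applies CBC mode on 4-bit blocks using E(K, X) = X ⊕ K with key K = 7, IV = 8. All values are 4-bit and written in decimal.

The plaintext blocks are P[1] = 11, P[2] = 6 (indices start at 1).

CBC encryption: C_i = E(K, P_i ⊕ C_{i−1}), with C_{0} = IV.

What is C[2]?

C[2] = 5

C[1]: P[1] ⊕ 8 = 3; E(K, 3) = 4.
C[2]: P[2] ⊕ 4 = 2; E(K, 2) = 5.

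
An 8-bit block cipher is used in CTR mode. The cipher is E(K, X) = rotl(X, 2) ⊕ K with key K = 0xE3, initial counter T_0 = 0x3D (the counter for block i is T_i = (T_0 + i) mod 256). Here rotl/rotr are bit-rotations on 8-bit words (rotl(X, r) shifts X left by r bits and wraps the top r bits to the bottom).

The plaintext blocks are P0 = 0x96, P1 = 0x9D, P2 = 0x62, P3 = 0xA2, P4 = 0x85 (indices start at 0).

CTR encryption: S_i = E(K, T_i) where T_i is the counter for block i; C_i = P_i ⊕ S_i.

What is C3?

C0: T = 0x3D, S = E(K, T) = 0x17; 0x96 ⊕ 0x17 = 0x81.
C1: T = 0x3E, S = E(K, T) = 0x1B; 0x9D ⊕ 0x1B = 0x86.
C2: T = 0x3F, S = E(K, T) = 0x1F; 0x62 ⊕ 0x1F = 0x7D.
C3: T = 0x40, S = E(K, T) = 0xE2; 0xA2 ⊕ 0xE2 = 0x40.

C3 = 0x40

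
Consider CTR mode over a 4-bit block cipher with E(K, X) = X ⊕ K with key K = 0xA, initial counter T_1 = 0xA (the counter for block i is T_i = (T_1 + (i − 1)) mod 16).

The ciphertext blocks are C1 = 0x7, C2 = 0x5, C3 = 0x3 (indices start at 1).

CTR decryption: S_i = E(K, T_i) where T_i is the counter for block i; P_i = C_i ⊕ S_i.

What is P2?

P2 = 0x4

P2: T = 0xB, S = E(K, T) = 0x1; 0x5 ⊕ 0x1 = 0x4.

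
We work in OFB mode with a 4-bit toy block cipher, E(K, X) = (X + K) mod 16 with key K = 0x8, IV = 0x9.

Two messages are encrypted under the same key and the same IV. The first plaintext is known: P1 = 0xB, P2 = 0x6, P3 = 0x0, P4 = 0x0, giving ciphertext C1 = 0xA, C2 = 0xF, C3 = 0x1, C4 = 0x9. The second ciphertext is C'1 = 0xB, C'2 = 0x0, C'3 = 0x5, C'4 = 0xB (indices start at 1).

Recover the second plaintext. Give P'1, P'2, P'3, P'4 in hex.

P'1 = 0xA, P'2 = 0x9, P'3 = 0x4, P'4 = 0x2

In OFB with a reused IV, both messages share the same keystream S_i, so C_i ⊕ C'_i = P_i ⊕ P'_i and thus P'_i = P_i ⊕ C_i ⊕ C'_i.
P'1: 0xB ⊕ 0xA ⊕ 0xB = 0xA.
P'2: 0x6 ⊕ 0xF ⊕ 0x0 = 0x9.
P'3: 0x0 ⊕ 0x1 ⊕ 0x5 = 0x4.
P'4: 0x0 ⊕ 0x9 ⊕ 0xB = 0x2.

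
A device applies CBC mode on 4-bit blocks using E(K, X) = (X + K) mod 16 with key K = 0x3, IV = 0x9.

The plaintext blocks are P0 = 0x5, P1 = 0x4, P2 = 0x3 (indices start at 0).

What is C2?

CBC encryption: C_i = E(K, P_i ⊕ C_{i−1}), with C_{−1} = IV.
C0: P0 ⊕ 0x9 = 0xC; E(K, 0xC) = 0xF.
C1: P1 ⊕ 0xF = 0xB; E(K, 0xB) = 0xE.
C2: P2 ⊕ 0xE = 0xD; E(K, 0xD) = 0x0.

C2 = 0x0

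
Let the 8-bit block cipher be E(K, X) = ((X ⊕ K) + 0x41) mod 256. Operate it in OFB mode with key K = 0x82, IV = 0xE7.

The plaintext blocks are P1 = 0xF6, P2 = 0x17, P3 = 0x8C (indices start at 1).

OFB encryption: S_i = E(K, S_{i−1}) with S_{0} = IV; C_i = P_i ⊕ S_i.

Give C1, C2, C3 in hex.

C1: S = E(K, 0xE7) = 0xA6; 0xF6 ⊕ 0xA6 = 0x50.
C2: S = E(K, 0xA6) = 0x65; 0x17 ⊕ 0x65 = 0x72.
C3: S = E(K, 0x65) = 0x28; 0x8C ⊕ 0x28 = 0xA4.

C1 = 0x50, C2 = 0x72, C3 = 0xA4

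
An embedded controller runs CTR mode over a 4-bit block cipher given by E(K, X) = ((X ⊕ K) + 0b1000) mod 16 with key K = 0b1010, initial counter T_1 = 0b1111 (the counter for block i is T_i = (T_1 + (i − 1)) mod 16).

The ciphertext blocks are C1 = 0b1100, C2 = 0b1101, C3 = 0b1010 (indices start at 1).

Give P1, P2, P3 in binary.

CTR decryption: S_i = E(K, T_i) where T_i is the counter for block i; P_i = C_i ⊕ S_i.
P1: T = 0b1111, S = E(K, T) = 0b1101; 0b1100 ⊕ 0b1101 = 0b0001.
P2: T = 0b0000, S = E(K, T) = 0b0010; 0b1101 ⊕ 0b0010 = 0b1111.
P3: T = 0b0001, S = E(K, T) = 0b0011; 0b1010 ⊕ 0b0011 = 0b1001.

P1 = 0b0001, P2 = 0b1111, P3 = 0b1001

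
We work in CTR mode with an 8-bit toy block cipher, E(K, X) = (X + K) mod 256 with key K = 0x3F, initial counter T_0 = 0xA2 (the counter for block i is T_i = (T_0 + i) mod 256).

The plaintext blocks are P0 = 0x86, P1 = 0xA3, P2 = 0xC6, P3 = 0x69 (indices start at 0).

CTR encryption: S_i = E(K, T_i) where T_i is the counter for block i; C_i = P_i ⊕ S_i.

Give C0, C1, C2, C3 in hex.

C0 = 0x67, C1 = 0x41, C2 = 0x25, C3 = 0x8D

C0: T = 0xA2, S = E(K, T) = 0xE1; 0x86 ⊕ 0xE1 = 0x67.
C1: T = 0xA3, S = E(K, T) = 0xE2; 0xA3 ⊕ 0xE2 = 0x41.
C2: T = 0xA4, S = E(K, T) = 0xE3; 0xC6 ⊕ 0xE3 = 0x25.
C3: T = 0xA5, S = E(K, T) = 0xE4; 0x69 ⊕ 0xE4 = 0x8D.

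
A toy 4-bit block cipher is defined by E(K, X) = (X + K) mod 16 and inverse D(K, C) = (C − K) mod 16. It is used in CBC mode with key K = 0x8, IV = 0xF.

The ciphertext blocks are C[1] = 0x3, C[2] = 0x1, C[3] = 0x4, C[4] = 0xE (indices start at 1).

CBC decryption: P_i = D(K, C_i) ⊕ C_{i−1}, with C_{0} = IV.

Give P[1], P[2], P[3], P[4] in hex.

P[1]: D(K, 0x3) = 0xB; 0xB ⊕ 0xF = 0x4.
P[2]: D(K, 0x1) = 0x9; 0x9 ⊕ 0x3 = 0xA.
P[3]: D(K, 0x4) = 0xC; 0xC ⊕ 0x1 = 0xD.
P[4]: D(K, 0xE) = 0x6; 0x6 ⊕ 0x4 = 0x2.

P[1] = 0x4, P[2] = 0xA, P[3] = 0xD, P[4] = 0x2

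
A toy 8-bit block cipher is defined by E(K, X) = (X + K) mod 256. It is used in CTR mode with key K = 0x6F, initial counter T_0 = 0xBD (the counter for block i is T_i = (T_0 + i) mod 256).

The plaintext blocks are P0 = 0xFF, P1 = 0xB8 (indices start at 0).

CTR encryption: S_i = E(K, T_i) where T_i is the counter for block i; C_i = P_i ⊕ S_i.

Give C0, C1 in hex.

C0 = 0xD3, C1 = 0x95

C0: T = 0xBD, S = E(K, T) = 0x2C; 0xFF ⊕ 0x2C = 0xD3.
C1: T = 0xBE, S = E(K, T) = 0x2D; 0xB8 ⊕ 0x2D = 0x95.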